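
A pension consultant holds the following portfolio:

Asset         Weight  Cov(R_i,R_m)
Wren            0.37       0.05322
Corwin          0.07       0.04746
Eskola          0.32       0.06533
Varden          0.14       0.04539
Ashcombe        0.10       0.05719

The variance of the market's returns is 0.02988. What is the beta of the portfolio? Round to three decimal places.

β_Wren = 0.05322 / 0.02988 = 1.7811
β_Corwin = 0.04746 / 0.02988 = 1.5884
β_Eskola = 0.06533 / 0.02988 = 2.1864
β_Varden = 0.04539 / 0.02988 = 1.5191
β_Ashcombe = 0.05719 / 0.02988 = 1.9140
β_P = Σ w_i β_i = 0.37×1.7811 + 0.07×1.5884 + 0.32×2.1864 + 0.14×1.5191 + 0.10×1.9140 = 1.8739

1.874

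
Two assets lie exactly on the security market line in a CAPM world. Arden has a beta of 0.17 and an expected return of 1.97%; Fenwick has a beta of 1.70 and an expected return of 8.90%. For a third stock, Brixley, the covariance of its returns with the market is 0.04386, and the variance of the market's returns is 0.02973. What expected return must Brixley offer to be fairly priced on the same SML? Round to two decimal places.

MRP = (8.90% − 1.97%) / (1.70 − 0.17) = 4.5294%
R_f = 1.97% − 0.17 × 4.5294% = 1.2000%
β_Brixley = Cov / Var(R_m) = 0.04386 / 0.02973 = 1.4753
E(R_Brixley) = R_f + β × MRP = 1.2000% + 1.4753 × 4.5294% = 7.88%

7.88%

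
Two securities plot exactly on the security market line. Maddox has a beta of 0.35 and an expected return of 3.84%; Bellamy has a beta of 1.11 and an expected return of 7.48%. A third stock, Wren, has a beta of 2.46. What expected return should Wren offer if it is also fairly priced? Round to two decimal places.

13.95%

MRP (SML slope) = (7.48% − 3.84%) / (1.11 − 0.35) = 3.64% / 0.76 = 4.7895%
R_f (intercept) = 3.84% − 0.35 × 4.7895% = 2.1637%
E(R_Wren) = R_f + β × MRP = 2.1637% + 2.46 × 4.7895% = 13.95%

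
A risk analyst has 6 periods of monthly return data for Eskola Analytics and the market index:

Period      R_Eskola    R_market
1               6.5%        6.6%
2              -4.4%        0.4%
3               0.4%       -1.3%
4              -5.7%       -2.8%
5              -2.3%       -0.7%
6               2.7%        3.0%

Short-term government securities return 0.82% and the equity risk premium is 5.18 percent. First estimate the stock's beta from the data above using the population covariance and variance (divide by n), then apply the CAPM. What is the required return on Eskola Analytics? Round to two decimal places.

6.93%

Mean R_i = (6.5 − 4.4 + 0.4 − 5.7 − 2.3 + 2.7) / 6 = -0.4667%
Mean R_m = (6.6 + 0.4 − 1.3 − 2.8 − 0.7 + 3.0) / 6 = 0.8667%
Σ(R_i − R̄_i)(R_m − R̄_m) = 68.7167  ⇒  Cov = 68.7167 / 6 = 11.4528
Σ(R_m − R̄_m)² = 58.2333  ⇒  Var(R_m) = 58.2333 / 6 = 9.7056
β = Cov / Var(R_m) = 11.4528 / 9.7056 = 1.1800
E(R) = R_f + β × MRP = 0.82% + 1.1800 × 5.18% = 6.93%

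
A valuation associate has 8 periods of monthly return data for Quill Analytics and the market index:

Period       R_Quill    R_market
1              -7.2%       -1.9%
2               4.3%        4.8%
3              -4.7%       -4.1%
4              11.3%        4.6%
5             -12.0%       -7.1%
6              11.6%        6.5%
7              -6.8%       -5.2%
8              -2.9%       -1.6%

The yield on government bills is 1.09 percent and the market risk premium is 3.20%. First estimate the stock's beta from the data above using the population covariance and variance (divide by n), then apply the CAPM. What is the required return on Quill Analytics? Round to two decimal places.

6.33%

Mean R_i = (-7.2 + 4.3 − 4.7 + 11.3 − 12.0 + 11.6 − 6.8 − 2.9) / 8 = -0.8000%
Mean R_m = (-1.9 + 4.8 − 4.1 + 4.6 − 7.1 + 6.5 − 5.2 − 1.6) / 8 = -0.5000%
Σ(R_i − R̄_i)(R_m − R̄_m) = 302.9700  ⇒  Cov = 302.9700 / 8 = 37.8713
Σ(R_m − R̄_m)² = 184.8800  ⇒  Var(R_m) = 184.8800 / 8 = 23.1100
β = Cov / Var(R_m) = 37.8713 / 23.1100 = 1.6387
E(R) = R_f + β × MRP = 1.09% + 1.6387 × 3.20% = 6.33%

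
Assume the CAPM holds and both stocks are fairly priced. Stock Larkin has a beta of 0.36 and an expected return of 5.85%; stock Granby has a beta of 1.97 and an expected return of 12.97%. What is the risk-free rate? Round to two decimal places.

Both satisfy E(R) = R_f + β·MRP, so the slope of the SML is
MRP = (12.97% − 5.85%) / (1.97 − 0.36) = 7.12% / 1.61 = 4.4224%
R_f = E(R_Larkin) − β_Larkin·MRP = 5.85% − 0.36 × 4.4224% = 4.2579%

4.26%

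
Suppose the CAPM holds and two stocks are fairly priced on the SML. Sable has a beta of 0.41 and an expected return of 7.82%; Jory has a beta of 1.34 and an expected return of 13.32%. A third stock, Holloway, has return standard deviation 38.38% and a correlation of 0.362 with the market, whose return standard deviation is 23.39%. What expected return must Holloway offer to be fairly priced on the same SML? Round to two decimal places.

8.91%

MRP = (13.32% − 7.82%) / (1.34 − 0.41) = 5.9140%
R_f = 7.82% − 0.41 × 5.9140% = 5.3953%
β_Holloway = ρ·σ_i/σ_m = 0.362 × 38.38 / 23.39 = 0.5940
E(R_Holloway) = R_f + β × MRP = 5.3953% + 0.5940 × 5.9140% = 8.91%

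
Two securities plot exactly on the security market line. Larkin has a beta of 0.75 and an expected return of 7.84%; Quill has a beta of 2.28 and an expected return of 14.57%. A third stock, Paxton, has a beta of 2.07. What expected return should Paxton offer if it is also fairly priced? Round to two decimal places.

13.65%

MRP (SML slope) = (14.57% − 7.84%) / (2.28 − 0.75) = 6.73% / 1.53 = 4.3987%
R_f (intercept) = 7.84% − 0.75 × 4.3987% = 4.5410%
E(R_Paxton) = R_f + β × MRP = 4.5410% + 2.07 × 4.3987% = 13.65%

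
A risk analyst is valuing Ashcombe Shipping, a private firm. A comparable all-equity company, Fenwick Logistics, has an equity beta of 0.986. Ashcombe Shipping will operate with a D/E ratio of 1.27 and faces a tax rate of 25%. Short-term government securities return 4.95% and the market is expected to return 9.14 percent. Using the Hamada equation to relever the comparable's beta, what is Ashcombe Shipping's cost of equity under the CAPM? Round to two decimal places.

13.02%

β_L = β_U × [1 + (1 − t)(D/E)] = 0.986 × [1 + (1 − 0.25) × 1.27]
    = 0.986 × [1 + 0.75 × 1.27] = 0.986 × 1.9525 = 1.9252
MRP = 9.14% − 4.95% = 4.19%
E(R) = R_f + β_L × MRP = 4.95% + 1.9252 × 4.19% = 13.02%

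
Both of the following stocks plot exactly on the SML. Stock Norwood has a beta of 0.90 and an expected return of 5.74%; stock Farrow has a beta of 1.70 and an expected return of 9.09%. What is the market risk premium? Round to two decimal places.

Both satisfy E(R) = R_f + β·MRP, so the slope of the SML is
MRP = (9.09% − 5.74%) / (1.70 − 0.90) = 3.35% / 0.80 = 4.1875%

4.19%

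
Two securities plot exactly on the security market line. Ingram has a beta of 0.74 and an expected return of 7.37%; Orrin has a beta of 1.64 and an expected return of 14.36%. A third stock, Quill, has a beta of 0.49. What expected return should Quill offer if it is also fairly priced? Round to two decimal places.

MRP (SML slope) = (14.36% − 7.37%) / (1.64 − 0.74) = 6.99% / 0.90 = 7.7667%
R_f (intercept) = 7.37% − 0.74 × 7.7667% = 1.6226%
E(R_Quill) = R_f + β × MRP = 1.6226% + 0.49 × 7.7667% = 5.43%

5.43%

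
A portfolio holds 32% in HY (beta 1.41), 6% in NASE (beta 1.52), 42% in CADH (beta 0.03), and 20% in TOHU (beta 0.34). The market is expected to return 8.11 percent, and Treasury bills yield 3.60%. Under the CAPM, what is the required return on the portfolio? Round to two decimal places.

6.41%

β_P = Σ w_i β_i = 0.32×1.41 + 0.06×1.52 + 0.42×0.03 + 0.20×0.34 = 0.6230
MRP = 8.11% − 3.60% = 4.51%
E(R_P) = R_f + β_P × MRP = 3.60% + 0.6230 × 4.51% = 6.41%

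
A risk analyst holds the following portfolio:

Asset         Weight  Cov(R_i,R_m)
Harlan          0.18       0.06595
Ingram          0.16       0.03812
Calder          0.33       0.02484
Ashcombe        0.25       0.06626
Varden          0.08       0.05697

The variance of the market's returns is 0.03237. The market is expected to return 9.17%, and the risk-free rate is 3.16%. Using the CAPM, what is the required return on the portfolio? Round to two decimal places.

β_Harlan = 0.06595 / 0.03237 = 2.0374
β_Ingram = 0.03812 / 0.03237 = 1.1776
β_Calder = 0.02484 / 0.03237 = 0.7674
β_Ashcombe = 0.06626 / 0.03237 = 2.0470
β_Varden = 0.05697 / 0.03237 = 1.7600
β_P = Σ w_i β_i = 0.18×2.0374 + 0.16×1.1776 + 0.33×0.7674 + 0.25×2.0470 + 0.08×1.7600 = 1.4609
MRP = 9.17% − 3.16% = 6.01%
E(R_P) = R_f + β_P × MRP = 3.16% + 1.4609 × 6.01% = 11.94%

11.94%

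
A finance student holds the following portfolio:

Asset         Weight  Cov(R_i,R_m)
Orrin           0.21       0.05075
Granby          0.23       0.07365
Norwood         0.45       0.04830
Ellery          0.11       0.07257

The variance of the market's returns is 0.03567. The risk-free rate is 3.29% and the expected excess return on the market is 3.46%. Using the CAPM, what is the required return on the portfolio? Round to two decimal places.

8.85%

β_Orrin = 0.05075 / 0.03567 = 1.4228
β_Granby = 0.07365 / 0.03567 = 2.0648
β_Norwood = 0.04830 / 0.03567 = 1.3541
β_Ellery = 0.07257 / 0.03567 = 2.0345
β_P = Σ w_i β_i = 0.21×1.4228 + 0.23×2.0648 + 0.45×1.3541 + 0.11×2.0345 = 1.6068
E(R_P) = R_f + β_P × MRP = 3.29% + 1.6068 × 3.46% = 8.85%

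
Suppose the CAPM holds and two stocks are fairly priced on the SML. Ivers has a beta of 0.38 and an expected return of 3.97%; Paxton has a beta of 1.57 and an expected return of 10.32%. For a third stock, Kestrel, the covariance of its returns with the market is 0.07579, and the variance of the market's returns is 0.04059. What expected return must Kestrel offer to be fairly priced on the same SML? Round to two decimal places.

11.91%

MRP = (10.32% − 3.97%) / (1.57 − 0.38) = 5.3361%
R_f = 3.97% − 0.38 × 5.3361% = 1.9423%
β_Kestrel = Cov / Var(R_m) = 0.07579 / 0.04059 = 1.8672
E(R_Kestrel) = R_f + β × MRP = 1.9423% + 1.8672 × 5.3361% = 11.91%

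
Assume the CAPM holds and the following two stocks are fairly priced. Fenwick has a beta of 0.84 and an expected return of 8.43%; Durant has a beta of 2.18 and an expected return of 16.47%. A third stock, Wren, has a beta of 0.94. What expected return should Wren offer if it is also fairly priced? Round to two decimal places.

9.03%

MRP (SML slope) = (16.47% − 8.43%) / (2.18 − 0.84) = 8.04% / 1.34 = 6.0000%
R_f (intercept) = 8.43% − 0.84 × 6.0000% = 3.3900%
E(R_Wren) = R_f + β × MRP = 3.3900% + 0.94 × 6.0000% = 9.03%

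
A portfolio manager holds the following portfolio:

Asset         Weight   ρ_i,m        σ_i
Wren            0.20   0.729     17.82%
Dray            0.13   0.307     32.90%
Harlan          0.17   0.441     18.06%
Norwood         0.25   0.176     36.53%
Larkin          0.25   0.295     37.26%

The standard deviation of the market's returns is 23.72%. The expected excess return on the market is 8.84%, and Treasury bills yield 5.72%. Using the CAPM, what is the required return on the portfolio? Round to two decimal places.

β_Wren = 0.729 × 17.82% / 23.72% = 0.5477
β_Dray = 0.307 × 32.90% / 23.72% = 0.4258
β_Harlan = 0.441 × 18.06% / 23.72% = 0.3358
β_Norwood = 0.176 × 36.53% / 23.72% = 0.2710
β_Larkin = 0.295 × 37.26% / 23.72% = 0.4634
β_P = Σ w_i β_i = 0.20×0.5477 + 0.13×0.4258 + 0.17×0.3358 + 0.25×0.2710 + 0.25×0.4634 = 0.4056
E(R_P) = R_f + β_P × MRP = 5.72% + 0.4056 × 8.84% = 9.31%

9.31%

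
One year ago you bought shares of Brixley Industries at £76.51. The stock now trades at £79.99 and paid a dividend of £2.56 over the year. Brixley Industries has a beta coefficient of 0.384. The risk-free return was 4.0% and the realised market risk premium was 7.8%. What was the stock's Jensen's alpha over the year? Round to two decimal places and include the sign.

Realised HPR = (P1 + D1 − P0) / P0 = (79.99 + 2.56 − 76.51) / 76.51 = 6.04 / 76.51 = 7.8944%
CAPM required = R_f + β·MRP = 4.0% + 0.384 × 7.8% = 6.9952%
α = realised − required = 7.8944% − 6.9952% = +0.90%

+0.90%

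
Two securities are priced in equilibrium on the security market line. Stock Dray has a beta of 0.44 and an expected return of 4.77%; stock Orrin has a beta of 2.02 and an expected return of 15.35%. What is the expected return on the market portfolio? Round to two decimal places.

Both satisfy E(R) = R_f + β·MRP, so the slope of the SML is
MRP = (15.35% − 4.77%) / (2.02 − 0.44) = 10.58% / 1.58 = 6.6962%
R_f = E(R_Dray) − β_Dray·MRP = 4.77% − 0.44 × 6.6962% = 1.8237%
E(R_m) = R_f + MRP = 1.8237% + 6.6962% = 8.52%

8.52%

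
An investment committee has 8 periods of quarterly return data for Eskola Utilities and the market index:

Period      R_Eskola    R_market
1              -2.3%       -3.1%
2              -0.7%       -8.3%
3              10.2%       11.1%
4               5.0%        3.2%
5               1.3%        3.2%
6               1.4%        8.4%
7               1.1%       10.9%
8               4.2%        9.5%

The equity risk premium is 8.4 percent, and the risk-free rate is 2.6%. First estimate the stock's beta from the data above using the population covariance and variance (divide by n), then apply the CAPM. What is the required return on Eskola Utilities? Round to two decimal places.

Mean R_i = (-2.3 − 0.7 + 10.2 + 5.0 + 1.3 + 1.4 + 1.1 + 4.2) / 8 = 2.5250%
Mean R_m = (-3.1 − 8.3 + 11.1 + 3.2 + 3.2 + 8.4 + 10.9 + 9.5) / 8 = 4.3625%
Σ(R_i − R̄_i)(R_m − R̄_m) = 121.8475  ⇒  Cov = 121.8475 / 8 = 15.2309
Σ(R_m − R̄_m)² = 349.5588  ⇒  Var(R_m) = 349.5588 / 8 = 43.6949
β = Cov / Var(R_m) = 15.2309 / 43.6949 = 0.3486
E(R) = R_f + β × MRP = 2.6% + 0.3486 × 8.4% = 5.53%

5.53%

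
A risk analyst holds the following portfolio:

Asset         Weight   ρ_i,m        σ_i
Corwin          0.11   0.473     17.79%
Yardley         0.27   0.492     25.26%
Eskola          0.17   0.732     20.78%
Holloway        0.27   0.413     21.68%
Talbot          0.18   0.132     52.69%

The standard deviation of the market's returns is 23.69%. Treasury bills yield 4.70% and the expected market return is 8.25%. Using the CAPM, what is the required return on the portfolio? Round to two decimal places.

6.28%

β_Corwin = 0.473 × 17.79% / 23.69% = 0.3552
β_Yardley = 0.492 × 25.26% / 23.69% = 0.5246
β_Eskola = 0.732 × 20.78% / 23.69% = 0.6421
β_Holloway = 0.413 × 21.68% / 23.69% = 0.3780
β_Talbot = 0.132 × 52.69% / 23.69% = 0.2936
β_P = Σ w_i β_i = 0.11×0.3552 + 0.27×0.5246 + 0.17×0.6421 + 0.27×0.3780 + 0.18×0.2936 = 0.4448
MRP = 8.25% − 4.70% = 3.55%
E(R_P) = R_f + β_P × MRP = 4.70% + 0.4448 × 3.55% = 6.28%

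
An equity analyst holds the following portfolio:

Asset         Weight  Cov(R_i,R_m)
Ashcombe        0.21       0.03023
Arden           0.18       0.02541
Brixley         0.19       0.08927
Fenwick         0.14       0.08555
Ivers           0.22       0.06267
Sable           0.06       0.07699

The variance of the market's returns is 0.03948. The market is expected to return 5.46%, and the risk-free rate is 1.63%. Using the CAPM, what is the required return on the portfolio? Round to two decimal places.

β_Ashcombe = 0.03023 / 0.03948 = 0.7657
β_Arden = 0.02541 / 0.03948 = 0.6436
β_Brixley = 0.08927 / 0.03948 = 2.2611
β_Fenwick = 0.08555 / 0.03948 = 2.1669
β_Ivers = 0.06267 / 0.03948 = 1.5874
β_Sable = 0.07699 / 0.03948 = 1.9501
β_P = Σ w_i β_i = 0.21×0.7657 + 0.18×0.6436 + 0.19×2.2611 + 0.14×2.1669 + 0.22×1.5874 + 0.06×1.9501 = 1.4759
MRP = 5.46% − 1.63% = 3.83%
E(R_P) = R_f + β_P × MRP = 1.63% + 1.4759 × 3.83% = 7.28%

7.28%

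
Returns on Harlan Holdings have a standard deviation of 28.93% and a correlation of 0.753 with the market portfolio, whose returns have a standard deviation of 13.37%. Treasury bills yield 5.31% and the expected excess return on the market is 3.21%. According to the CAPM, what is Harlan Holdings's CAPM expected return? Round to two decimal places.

10.54%

β = ρ × σ_i / σ_m = 0.753 × 28.93% / 13.37% = 1.6293
E(R) = 5.31% + 1.6293 × 3.21% = 10.54%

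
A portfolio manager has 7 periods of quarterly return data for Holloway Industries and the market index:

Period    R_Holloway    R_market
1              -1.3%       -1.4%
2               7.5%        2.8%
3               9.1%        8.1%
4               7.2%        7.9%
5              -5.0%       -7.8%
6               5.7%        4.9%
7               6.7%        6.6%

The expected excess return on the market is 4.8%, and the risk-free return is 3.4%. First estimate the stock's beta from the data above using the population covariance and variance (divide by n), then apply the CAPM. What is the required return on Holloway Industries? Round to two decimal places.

7.53%

Mean R_i = (-1.3 + 7.5 + 9.1 + 7.2 − 5.0 + 5.7 + 6.7) / 7 = 4.2714%
Mean R_m = (-1.4 + 2.8 + 8.1 + 7.9 − 7.8 + 4.9 + 6.6) / 7 = 3.0143%
Σ(R_i − R̄_i)(R_m − R̄_m) = 174.4329  ⇒  Cov = 174.4329 / 7 = 24.9190
Σ(R_m − R̄_m)² = 202.6286  ⇒  Var(R_m) = 202.6286 / 7 = 28.9469
β = Cov / Var(R_m) = 24.9190 / 28.9469 = 0.8609
E(R) = R_f + β × MRP = 3.4% + 0.8609 × 4.8% = 7.53%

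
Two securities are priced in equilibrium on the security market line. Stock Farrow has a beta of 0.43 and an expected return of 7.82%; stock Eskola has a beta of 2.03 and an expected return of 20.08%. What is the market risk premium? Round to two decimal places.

Both satisfy E(R) = R_f + β·MRP, so the slope of the SML is
MRP = (20.08% − 7.82%) / (2.03 − 0.43) = 12.26% / 1.60 = 7.6625%

7.66%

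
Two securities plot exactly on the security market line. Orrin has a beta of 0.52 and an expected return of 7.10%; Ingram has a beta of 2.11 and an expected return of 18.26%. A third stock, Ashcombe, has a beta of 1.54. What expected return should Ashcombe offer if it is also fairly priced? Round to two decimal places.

MRP (SML slope) = (18.26% − 7.10%) / (2.11 − 0.52) = 11.16% / 1.59 = 7.0189%
R_f (intercept) = 7.10% − 0.52 × 7.0189% = 3.4502%
E(R_Ashcombe) = R_f + β × MRP = 3.4502% + 1.54 × 7.0189% = 14.26%

14.26%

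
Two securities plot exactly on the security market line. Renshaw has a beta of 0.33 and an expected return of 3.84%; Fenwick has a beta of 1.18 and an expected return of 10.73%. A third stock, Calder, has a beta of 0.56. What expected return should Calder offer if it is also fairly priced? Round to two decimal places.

MRP (SML slope) = (10.73% − 3.84%) / (1.18 − 0.33) = 6.89% / 0.85 = 8.1059%
R_f (intercept) = 3.84% − 0.33 × 8.1059% = 1.1651%
E(R_Calder) = R_f + β × MRP = 1.1651% + 0.56 × 8.1059% = 5.70%

5.70%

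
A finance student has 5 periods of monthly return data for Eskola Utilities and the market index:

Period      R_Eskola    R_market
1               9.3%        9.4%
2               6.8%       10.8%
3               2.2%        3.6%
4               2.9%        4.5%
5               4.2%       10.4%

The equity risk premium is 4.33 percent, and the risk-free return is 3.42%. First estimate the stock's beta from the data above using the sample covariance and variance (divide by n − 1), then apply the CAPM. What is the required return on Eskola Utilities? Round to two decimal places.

6.09%

Mean R_i = (9.3 + 6.8 + 2.2 + 2.9 + 4.2) / 5 = 5.0800%
Mean R_m = (9.4 + 10.8 + 3.6 + 4.5 + 10.4) / 5 = 7.7400%
Σ(R_i − R̄_i)(R_m − R̄_m) = 28.9140  ⇒  Cov = 28.9140 / 4 = 7.2285
Σ(R_m − R̄_m)² = 46.8320  ⇒  Var(R_m) = 46.8320 / 4 = 11.7080
β = Cov / Var(R_m) = 7.2285 / 11.7080 = 0.6174
E(R) = R_f + β × MRP = 3.42% + 0.6174 × 4.33% = 6.09%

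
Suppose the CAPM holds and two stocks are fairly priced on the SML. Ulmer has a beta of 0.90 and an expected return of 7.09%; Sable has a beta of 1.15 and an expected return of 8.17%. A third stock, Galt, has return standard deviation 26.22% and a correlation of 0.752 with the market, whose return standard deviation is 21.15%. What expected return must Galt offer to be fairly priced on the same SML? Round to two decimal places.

7.23%

MRP = (8.17% − 7.09%) / (1.15 − 0.90) = 4.3200%
R_f = 7.09% − 0.90 × 4.3200% = 3.2020%
β_Galt = ρ·σ_i/σ_m = 0.752 × 26.22 / 21.15 = 0.9323
E(R_Galt) = R_f + β × MRP = 3.2020% + 0.9323 × 4.3200% = 7.23%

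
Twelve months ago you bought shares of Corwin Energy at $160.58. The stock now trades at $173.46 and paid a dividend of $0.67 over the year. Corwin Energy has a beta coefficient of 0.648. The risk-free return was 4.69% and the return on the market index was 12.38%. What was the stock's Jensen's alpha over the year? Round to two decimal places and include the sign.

Realised HPR = (P1 + D1 − P0) / P0 = (173.46 + 0.67 − 160.58) / 160.58 = 13.55 / 160.58 = 8.4382%
MRP = 12.38% − 4.69% = 7.69%
CAPM required = R_f + β·MRP = 4.69% + 0.648 × 7.69% = 9.67312%
α = realised − required = 8.4382% − 9.67312% = -1.23%

-1.23%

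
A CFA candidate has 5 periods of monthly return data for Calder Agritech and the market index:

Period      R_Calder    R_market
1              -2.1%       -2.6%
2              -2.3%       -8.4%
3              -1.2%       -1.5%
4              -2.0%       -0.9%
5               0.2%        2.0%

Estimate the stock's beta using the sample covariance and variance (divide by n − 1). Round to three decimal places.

0.204

Mean R_i = (-2.1 − 2.3 − 1.2 − 2.0 + 0.2) / 5 = -1.4800%
Mean R_m = (-2.6 − 8.4 − 1.5 − 0.9 + 2.0) / 5 = -2.2800%
Σ(R_i − R̄_i)(R_m − R̄_m) = 11.9080  ⇒  Cov = 11.9080 / 4 = 2.9770
Σ(R_m − R̄_m)² = 58.3880  ⇒  Var(R_m) = 58.3880 / 4 = 14.5970
β = Cov / Var(R_m) = 2.9770 / 14.5970 = 0.2039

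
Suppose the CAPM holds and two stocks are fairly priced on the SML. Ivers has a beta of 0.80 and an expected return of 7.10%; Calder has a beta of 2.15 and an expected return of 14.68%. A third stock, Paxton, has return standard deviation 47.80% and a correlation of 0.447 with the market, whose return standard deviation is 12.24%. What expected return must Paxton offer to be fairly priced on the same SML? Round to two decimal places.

MRP = (14.68% − 7.10%) / (2.15 − 0.80) = 5.6148%
R_f = 7.10% − 0.80 × 5.6148% = 2.6082%
β_Paxton = ρ·σ_i/σ_m = 0.447 × 47.80 / 12.24 = 1.7456
E(R_Paxton) = R_f + β × MRP = 2.6082% + 1.7456 × 5.6148% = 12.41%

12.41%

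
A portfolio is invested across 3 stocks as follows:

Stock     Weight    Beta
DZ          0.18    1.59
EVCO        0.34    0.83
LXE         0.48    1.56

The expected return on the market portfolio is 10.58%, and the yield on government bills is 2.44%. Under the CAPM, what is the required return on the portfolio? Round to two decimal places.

13.16%

β_P = Σ w_i β_i = 0.18×1.59 + 0.34×0.83 + 0.48×1.56 = 1.3172
MRP = 10.58% − 2.44% = 8.14%
E(R_P) = R_f + β_P × MRP = 2.44% + 1.3172 × 8.14% = 13.16%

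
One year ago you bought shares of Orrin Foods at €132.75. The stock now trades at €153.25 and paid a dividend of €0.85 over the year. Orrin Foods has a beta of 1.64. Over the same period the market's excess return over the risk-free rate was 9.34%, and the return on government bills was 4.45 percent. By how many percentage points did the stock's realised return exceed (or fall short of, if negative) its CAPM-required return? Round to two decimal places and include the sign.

-3.68%

Realised HPR = (P1 + D1 − P0) / P0 = (153.25 + 0.85 − 132.75) / 132.75 = 21.35 / 132.75 = 16.0829%
CAPM required = R_f + β·MRP = 4.45% + 1.64 × 9.34% = 19.7676%
α = realised − required = 16.0829% − 19.7676% = -3.68%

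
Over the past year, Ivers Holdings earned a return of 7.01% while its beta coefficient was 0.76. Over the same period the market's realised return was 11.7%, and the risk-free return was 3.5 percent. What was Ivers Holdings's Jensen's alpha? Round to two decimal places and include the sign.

Market excess return = 11.7% − 3.5% = 8.20%
CAPM benchmark = R_f + β(R_m − R_f) = 3.5% + 0.76 × 8.2% = 9.7320%
α = actual − benchmark = 7.01% − 9.7320% = -2.72%

-2.72%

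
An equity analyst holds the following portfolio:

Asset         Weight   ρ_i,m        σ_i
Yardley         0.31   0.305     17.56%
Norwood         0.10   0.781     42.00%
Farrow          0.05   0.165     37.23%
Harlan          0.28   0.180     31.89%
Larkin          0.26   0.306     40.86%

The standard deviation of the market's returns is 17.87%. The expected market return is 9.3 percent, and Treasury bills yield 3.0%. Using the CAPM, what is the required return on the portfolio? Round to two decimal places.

β_Yardley = 0.305 × 17.56% / 17.87% = 0.2997
β_Norwood = 0.781 × 42.00% / 17.87% = 1.8356
β_Farrow = 0.165 × 37.23% / 17.87% = 0.3438
β_Harlan = 0.180 × 31.89% / 17.87% = 0.3212
β_Larkin = 0.306 × 40.86% / 17.87% = 0.6997
β_P = Σ w_i β_i = 0.31×0.2997 + 0.10×1.8356 + 0.05×0.3438 + 0.28×0.3212 + 0.26×0.6997 = 0.5655
MRP = 9.3% − 3.0% = 6.30%
E(R_P) = R_f + β_P × MRP = 3.0% + 0.5655 × 6.3% = 6.56%

6.56%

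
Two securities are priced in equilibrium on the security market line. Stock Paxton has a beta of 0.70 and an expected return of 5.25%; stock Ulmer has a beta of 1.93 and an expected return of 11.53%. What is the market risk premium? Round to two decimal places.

5.11%

Both satisfy E(R) = R_f + β·MRP, so the slope of the SML is
MRP = (11.53% − 5.25%) / (1.93 − 0.70) = 6.28% / 1.23 = 5.1057%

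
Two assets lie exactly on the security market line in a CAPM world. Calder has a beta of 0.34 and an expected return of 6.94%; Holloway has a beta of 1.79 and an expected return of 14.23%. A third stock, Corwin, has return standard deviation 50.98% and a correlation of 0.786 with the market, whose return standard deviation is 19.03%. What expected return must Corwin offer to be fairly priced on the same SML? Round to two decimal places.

MRP = (14.23% − 6.94%) / (1.79 − 0.34) = 5.0276%
R_f = 6.94% − 0.34 × 5.0276% = 5.2306%
β_Corwin = ρ·σ_i/σ_m = 0.786 × 50.98 / 19.03 = 2.1056
E(R_Corwin) = R_f + β × MRP = 5.2306% + 2.1056 × 5.0276% = 15.82%

15.82%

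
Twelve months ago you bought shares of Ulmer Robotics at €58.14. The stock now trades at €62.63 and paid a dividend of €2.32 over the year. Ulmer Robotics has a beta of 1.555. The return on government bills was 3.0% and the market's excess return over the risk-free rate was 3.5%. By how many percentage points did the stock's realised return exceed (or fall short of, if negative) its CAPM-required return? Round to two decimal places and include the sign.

Realised HPR = (P1 + D1 − P0) / P0 = (62.63 + 2.32 − 58.14) / 58.14 = 6.81 / 58.14 = 11.7131%
CAPM required = R_f + β·MRP = 3.0% + 1.555 × 3.5% = 8.4425%
α = realised − required = 11.7131% − 8.4425% = +3.27%

+3.27%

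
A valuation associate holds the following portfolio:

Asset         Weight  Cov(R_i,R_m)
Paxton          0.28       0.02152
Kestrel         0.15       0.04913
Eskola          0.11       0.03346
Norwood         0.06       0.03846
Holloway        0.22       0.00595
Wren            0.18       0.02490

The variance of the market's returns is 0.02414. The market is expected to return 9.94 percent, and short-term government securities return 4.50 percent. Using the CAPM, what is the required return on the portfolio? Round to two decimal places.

β_Paxton = 0.02152 / 0.02414 = 0.8915
β_Kestrel = 0.04913 / 0.02414 = 2.0352
β_Eskola = 0.03346 / 0.02414 = 1.3861
β_Norwood = 0.03846 / 0.02414 = 1.5932
β_Holloway = 0.00595 / 0.02414 = 0.2465
β_Wren = 0.02490 / 0.02414 = 1.0315
β_P = Σ w_i β_i = 0.28×0.8915 + 0.15×2.0352 + 0.11×1.3861 + 0.06×1.5932 + 0.22×0.2465 + 0.18×1.0315 = 1.0429
MRP = 9.94% − 4.50% = 5.44%
E(R_P) = R_f + β_P × MRP = 4.50% + 1.0429 × 5.44% = 10.17%

10.17%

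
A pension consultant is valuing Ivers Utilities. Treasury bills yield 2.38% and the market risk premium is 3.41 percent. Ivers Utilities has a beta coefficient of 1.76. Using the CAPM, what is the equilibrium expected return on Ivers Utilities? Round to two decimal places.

E(R) = R_f + β × MRP = 2.38% + 1.76 × 3.41% = 8.38%

8.38%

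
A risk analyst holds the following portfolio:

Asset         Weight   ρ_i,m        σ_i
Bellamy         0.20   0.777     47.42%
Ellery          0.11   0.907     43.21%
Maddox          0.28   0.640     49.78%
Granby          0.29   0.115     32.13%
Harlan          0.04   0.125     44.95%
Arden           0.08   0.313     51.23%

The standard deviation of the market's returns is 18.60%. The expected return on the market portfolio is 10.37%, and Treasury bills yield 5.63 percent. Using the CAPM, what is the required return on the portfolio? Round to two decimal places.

11.54%

β_Bellamy = 0.777 × 47.42% / 18.60% = 1.9809
β_Ellery = 0.907 × 43.21% / 18.60% = 2.1071
β_Maddox = 0.640 × 49.78% / 18.60% = 1.7129
β_Granby = 0.115 × 32.13% / 18.60% = 0.1987
β_Harlan = 0.125 × 44.95% / 18.60% = 0.3021
β_Arden = 0.313 × 51.23% / 18.60% = 0.8621
β_P = Σ w_i β_i = 0.20×1.9809 + 0.11×2.1071 + 0.28×1.7129 + 0.29×0.1987 + 0.04×0.3021 + 0.08×0.8621 = 1.2462
MRP = 10.37% − 5.63% = 4.74%
E(R_P) = R_f + β_P × MRP = 5.63% + 1.2462 × 4.74% = 11.54%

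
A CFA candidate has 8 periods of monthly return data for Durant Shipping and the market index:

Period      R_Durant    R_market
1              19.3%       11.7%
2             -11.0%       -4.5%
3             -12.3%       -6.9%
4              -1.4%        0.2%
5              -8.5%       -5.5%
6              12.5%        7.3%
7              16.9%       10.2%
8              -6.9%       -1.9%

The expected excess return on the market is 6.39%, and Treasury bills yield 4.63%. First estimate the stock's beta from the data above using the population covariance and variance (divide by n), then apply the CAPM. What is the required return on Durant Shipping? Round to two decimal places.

Mean R_i = (19.3 − 11.0 − 12.3 − 1.4 − 8.5 + 12.5 + 16.9 − 6.9) / 8 = 1.0750%
Mean R_m = (11.7 − 4.5 − 6.9 + 0.2 − 5.5 + 7.3 + 10.2 − 1.9) / 8 = 1.3250%
Σ(R_i − R̄_i)(R_m − R̄_m) = 671.9950  ⇒  Cov = 671.9950 / 8 = 83.9994
Σ(R_m − R̄_m)² = 381.9350  ⇒  Var(R_m) = 381.9350 / 8 = 47.7419
β = Cov / Var(R_m) = 83.9994 / 47.7419 = 1.7594
E(R) = R_f + β × MRP = 4.63% + 1.7594 × 6.39% = 15.87%

15.87%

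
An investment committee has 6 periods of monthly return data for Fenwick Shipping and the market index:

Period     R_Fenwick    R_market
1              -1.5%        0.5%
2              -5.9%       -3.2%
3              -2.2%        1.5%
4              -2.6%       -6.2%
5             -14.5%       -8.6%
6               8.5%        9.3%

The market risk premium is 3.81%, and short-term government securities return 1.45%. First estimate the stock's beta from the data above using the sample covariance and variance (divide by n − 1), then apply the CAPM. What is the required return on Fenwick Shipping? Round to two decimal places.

Mean R_i = (-1.5 − 5.9 − 2.2 − 2.6 − 14.5 + 8.5) / 6 = -3.0333%
Mean R_m = (0.5 − 3.2 + 1.5 − 6.2 − 8.6 + 9.3) / 6 = -1.1167%
Σ(R_i − R̄_i)(R_m − R̄_m) = 214.3767  ⇒  Cov = 214.3767 / 5 = 42.8753
Σ(R_m − R̄_m)² = 204.1483  ⇒  Var(R_m) = 204.1483 / 5 = 40.8297
β = Cov / Var(R_m) = 42.8753 / 40.8297 = 1.0501
E(R) = R_f + β × MRP = 1.45% + 1.0501 × 3.81% = 5.45%

5.45%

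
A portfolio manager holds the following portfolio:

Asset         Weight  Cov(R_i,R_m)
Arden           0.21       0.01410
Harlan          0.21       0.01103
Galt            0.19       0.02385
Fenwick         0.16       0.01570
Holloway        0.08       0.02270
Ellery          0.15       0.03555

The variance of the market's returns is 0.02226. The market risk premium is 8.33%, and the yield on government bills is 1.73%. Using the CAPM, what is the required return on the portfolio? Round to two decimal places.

9.02%

β_Arden = 0.01410 / 0.02226 = 0.6334
β_Harlan = 0.01103 / 0.02226 = 0.4955
β_Galt = 0.02385 / 0.02226 = 1.0714
β_Fenwick = 0.01570 / 0.02226 = 0.7053
β_Holloway = 0.02270 / 0.02226 = 1.0198
β_Ellery = 0.03555 / 0.02226 = 1.5970
β_P = Σ w_i β_i = 0.21×0.6334 + 0.21×0.4955 + 0.19×1.0714 + 0.16×0.7053 + 0.08×1.0198 + 0.15×1.5970 = 0.8746
E(R_P) = R_f + β_P × MRP = 1.73% + 0.8746 × 8.33% = 9.02%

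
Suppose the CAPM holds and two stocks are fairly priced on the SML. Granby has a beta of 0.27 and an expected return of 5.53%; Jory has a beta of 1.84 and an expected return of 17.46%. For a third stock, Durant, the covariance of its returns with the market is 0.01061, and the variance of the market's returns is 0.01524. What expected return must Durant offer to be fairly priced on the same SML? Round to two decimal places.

8.77%

MRP = (17.46% − 5.53%) / (1.84 − 0.27) = 7.5987%
R_f = 5.53% − 0.27 × 7.5987% = 3.4784%
β_Durant = Cov / Var(R_m) = 0.01061 / 0.01524 = 0.6962
E(R_Durant) = R_f + β × MRP = 3.4784% + 0.6962 × 7.5987% = 8.77%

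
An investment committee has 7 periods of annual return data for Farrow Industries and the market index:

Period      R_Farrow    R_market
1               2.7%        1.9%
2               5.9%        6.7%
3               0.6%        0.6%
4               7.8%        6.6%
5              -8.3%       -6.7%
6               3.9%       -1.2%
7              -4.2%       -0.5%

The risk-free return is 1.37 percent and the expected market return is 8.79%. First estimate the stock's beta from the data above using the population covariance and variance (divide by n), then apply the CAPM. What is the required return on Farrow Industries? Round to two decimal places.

Mean R_i = (2.7 + 5.9 + 0.6 + 7.8 − 8.3 + 3.9 − 4.2) / 7 = 1.2000%
Mean R_m = (1.9 + 6.7 + 0.6 + 6.6 − 6.7 − 1.2 − 0.5) / 7 = 1.0571%
Σ(R_i − R̄_i)(R_m − R̄_m) = 140.6500  ⇒  Cov = 140.6500 / 7 = 20.0929
Σ(R_m − R̄_m)² = 131.1771  ⇒  Var(R_m) = 131.1771 / 7 = 18.7396
β = Cov / Var(R_m) = 20.0929 / 18.7396 = 1.0722
MRP = 8.79% − 1.37% = 7.42%
E(R) = R_f + β × MRP = 1.37% + 1.0722 × 7.42% = 9.33%

9.33%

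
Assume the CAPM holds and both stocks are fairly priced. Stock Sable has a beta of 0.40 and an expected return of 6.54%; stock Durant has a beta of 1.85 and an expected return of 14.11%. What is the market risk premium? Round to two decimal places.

Both satisfy E(R) = R_f + β·MRP, so the slope of the SML is
MRP = (14.11% − 6.54%) / (1.85 − 0.40) = 7.57% / 1.45 = 5.2207%

5.22%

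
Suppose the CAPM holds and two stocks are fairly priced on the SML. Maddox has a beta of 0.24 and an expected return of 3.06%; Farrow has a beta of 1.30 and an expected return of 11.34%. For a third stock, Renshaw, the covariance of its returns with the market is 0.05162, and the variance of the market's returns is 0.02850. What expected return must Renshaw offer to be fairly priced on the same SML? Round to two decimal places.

MRP = (11.34% − 3.06%) / (1.30 − 0.24) = 7.8113%
R_f = 3.06% − 0.24 × 7.8113% = 1.1853%
β_Renshaw = Cov / Var(R_m) = 0.05162 / 0.02850 = 1.8112
E(R_Renshaw) = R_f + β × MRP = 1.1853% + 1.8112 × 7.8113% = 15.33%

15.33%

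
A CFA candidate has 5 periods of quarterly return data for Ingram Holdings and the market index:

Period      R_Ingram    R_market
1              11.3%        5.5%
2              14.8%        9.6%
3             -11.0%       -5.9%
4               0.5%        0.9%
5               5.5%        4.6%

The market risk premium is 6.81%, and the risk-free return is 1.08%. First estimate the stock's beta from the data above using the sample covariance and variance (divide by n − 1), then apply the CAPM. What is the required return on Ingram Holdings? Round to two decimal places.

12.74%

Mean R_i = (11.3 + 14.8 − 11.0 + 0.5 + 5.5) / 5 = 4.2200%
Mean R_m = (5.5 + 9.6 − 5.9 + 0.9 + 4.6) / 5 = 2.9400%
Σ(R_i − R̄_i)(R_m − R̄_m) = 232.8460  ⇒  Cov = 232.8460 / 4 = 58.2115
Σ(R_m − R̄_m)² = 135.9720  ⇒  Var(R_m) = 135.9720 / 4 = 33.9930
β = Cov / Var(R_m) = 58.2115 / 33.9930 = 1.7125
E(R) = R_f + β × MRP = 1.08% + 1.7125 × 6.81% = 12.74%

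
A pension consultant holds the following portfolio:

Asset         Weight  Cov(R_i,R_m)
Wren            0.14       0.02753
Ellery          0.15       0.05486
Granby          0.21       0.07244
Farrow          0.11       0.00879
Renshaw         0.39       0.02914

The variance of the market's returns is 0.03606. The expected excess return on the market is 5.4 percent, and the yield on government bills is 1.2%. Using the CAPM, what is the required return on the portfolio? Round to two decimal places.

7.13%

β_Wren = 0.02753 / 0.03606 = 0.7634
β_Ellery = 0.05486 / 0.03606 = 1.5214
β_Granby = 0.07244 / 0.03606 = 2.0089
β_Farrow = 0.00879 / 0.03606 = 0.2438
β_Renshaw = 0.02914 / 0.03606 = 0.8081
β_P = Σ w_i β_i = 0.14×0.7634 + 0.15×1.5214 + 0.21×2.0089 + 0.11×0.2438 + 0.39×0.8081 = 1.0989
E(R_P) = R_f + β_P × MRP = 1.2% + 1.0989 × 5.4% = 7.13%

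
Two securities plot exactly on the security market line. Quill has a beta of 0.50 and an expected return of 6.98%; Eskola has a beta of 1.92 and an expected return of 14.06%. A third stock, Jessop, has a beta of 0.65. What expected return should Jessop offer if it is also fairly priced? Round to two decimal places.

MRP (SML slope) = (14.06% − 6.98%) / (1.92 − 0.50) = 7.08% / 1.42 = 4.9859%
R_f (intercept) = 6.98% − 0.50 × 4.9859% = 4.4871%
E(R_Jessop) = R_f + β × MRP = 4.4871% + 0.65 × 4.9859% = 7.73%

7.73%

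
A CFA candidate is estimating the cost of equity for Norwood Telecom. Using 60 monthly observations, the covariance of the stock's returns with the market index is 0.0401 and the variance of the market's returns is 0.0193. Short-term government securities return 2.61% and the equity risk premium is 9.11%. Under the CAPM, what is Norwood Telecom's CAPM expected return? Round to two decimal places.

21.54%

β = Cov(R_i, R_m) / Var(R_m) = 0.0401 / 0.0193 = 2.0777
E(R) = R_f + β × MRP = 2.61% + 2.0777 × 9.11% = 21.54%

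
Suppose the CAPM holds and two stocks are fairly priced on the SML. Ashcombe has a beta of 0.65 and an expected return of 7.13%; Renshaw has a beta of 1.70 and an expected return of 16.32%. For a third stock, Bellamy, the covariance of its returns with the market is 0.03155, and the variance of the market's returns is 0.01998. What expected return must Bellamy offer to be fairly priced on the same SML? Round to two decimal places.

15.26%

MRP = (16.32% − 7.13%) / (1.70 − 0.65) = 8.7524%
R_f = 7.13% − 0.65 × 8.7524% = 1.4409%
β_Bellamy = Cov / Var(R_m) = 0.03155 / 0.01998 = 1.5791
E(R_Bellamy) = R_f + β × MRP = 1.4409% + 1.5791 × 8.7524% = 15.26%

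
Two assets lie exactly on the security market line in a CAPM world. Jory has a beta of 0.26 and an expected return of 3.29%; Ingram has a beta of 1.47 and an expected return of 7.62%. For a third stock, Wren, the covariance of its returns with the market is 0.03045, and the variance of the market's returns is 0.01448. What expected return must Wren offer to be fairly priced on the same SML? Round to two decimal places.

MRP = (7.62% − 3.29%) / (1.47 − 0.26) = 3.5785%
R_f = 3.29% − 0.26 × 3.5785% = 2.3596%
β_Wren = Cov / Var(R_m) = 0.03045 / 0.01448 = 2.1029
E(R_Wren) = R_f + β × MRP = 2.3596% + 2.1029 × 3.5785% = 9.88%

9.88%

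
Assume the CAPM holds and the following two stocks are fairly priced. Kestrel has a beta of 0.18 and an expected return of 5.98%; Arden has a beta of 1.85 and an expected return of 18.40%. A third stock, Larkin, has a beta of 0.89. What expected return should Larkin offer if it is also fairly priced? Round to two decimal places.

11.26%

MRP (SML slope) = (18.40% − 5.98%) / (1.85 − 0.18) = 12.42% / 1.67 = 7.4371%
R_f (intercept) = 5.98% − 0.18 × 7.4371% = 4.6413%
E(R_Larkin) = R_f + β × MRP = 4.6413% + 0.89 × 7.4371% = 11.26%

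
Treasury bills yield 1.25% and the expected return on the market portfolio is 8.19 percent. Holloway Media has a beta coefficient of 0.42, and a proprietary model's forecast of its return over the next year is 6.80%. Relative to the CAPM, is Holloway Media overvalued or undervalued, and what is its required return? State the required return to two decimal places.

Undervalued; required return 4.16%

MRP = 8.19% − 1.25% = 6.94%
Required return = R_f + β·MRP = 1.25% + 0.42 × 6.94% = 4.16%
Forecast 6.80% > required 4.16% → the stock plots above the SML → undervalued.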